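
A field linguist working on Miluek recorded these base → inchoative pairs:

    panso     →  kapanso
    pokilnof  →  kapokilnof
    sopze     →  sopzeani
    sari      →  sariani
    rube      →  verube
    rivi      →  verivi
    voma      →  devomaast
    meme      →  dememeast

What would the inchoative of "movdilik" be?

sopze and rube both end in -e yet inflect differently (sopzeani, verube), so the final letter is not what conditions the rule; the first letter is.
"movdilik" begins with m-. The one such stem in the data (meme → dememeast) adds de- … -ast around the stem, so the same rule applies.
So movdilik → demovdilikast.

demovdilikast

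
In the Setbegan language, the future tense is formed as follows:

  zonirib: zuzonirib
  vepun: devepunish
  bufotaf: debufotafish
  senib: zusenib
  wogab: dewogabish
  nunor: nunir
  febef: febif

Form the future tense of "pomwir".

zupomwir

bufotaf and febef both end in -f yet inflect differently (debufotafish, febif), so the final letter is not what conditions the rule; the last vowel is.
"pomwir" has last vowel 'i'. The stems whose last vowel is 'i' (senib → zusenib, zonirib → zuzonirib) add the prefix zu-.
The other patterns: stems whose last vowel is 'a' or 'u' add de- … -ish around the stem; stems whose last vowel is 'e' or 'o' change the last vowel to 'i'.
So pomwir → zupomwir.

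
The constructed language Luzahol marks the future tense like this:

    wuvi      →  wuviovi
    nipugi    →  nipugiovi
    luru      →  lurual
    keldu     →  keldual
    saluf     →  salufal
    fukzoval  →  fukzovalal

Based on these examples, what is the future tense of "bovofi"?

"bovofi" ends in -i. The stems ending in -i (wuvi → wuviovi, nipugi → nipugiovi) add -ovi.
The other pattern: stems ending in -f, -l or -u add -al.
So bovofi → bovofiovi.

bovofiovi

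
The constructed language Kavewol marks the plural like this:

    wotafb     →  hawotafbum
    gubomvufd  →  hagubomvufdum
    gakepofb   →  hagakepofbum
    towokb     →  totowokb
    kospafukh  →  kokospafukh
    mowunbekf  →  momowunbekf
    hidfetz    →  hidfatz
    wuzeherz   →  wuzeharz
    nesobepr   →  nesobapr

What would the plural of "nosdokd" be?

wotafb and towokb both end in -b yet inflect differently (hawotafbum, totowokb), so the final letter is not what conditions the rule; the second-to-last letter is.
"nosdokd" has second-to-last letter 'k'. The stems whose second-to-last letter is 'k' (towokb → totowokb, kospafukh → kokospafukh, mowunbekf → momowunbekf) repeat the first consonant+vowel as a prefix.
The other patterns: stems whose second-to-last letter is 'f' add ha- … -um around the stem; stems whose second-to-last letter is 'p', 'r' or 't' change the last vowel to 'a'.
So nosdokd → nonosdokd.

nonosdokd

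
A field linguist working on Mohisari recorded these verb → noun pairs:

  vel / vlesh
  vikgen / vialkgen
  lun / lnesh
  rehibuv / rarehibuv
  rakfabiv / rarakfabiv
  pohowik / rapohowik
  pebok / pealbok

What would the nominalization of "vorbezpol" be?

lun and vikgen both end in -n yet inflect differently (lnesh, vialkgen), so the final letter is not what conditions the rule; the number of vowels is.
"vorbezpol" has 3 vowels. The stems with 3 vowels (pohowik → rapohowik, rehibuv → rarehibuv, rakfabiv → rarakfabiv) add the prefix ra-.
The other patterns: stems with 1 vowel delete the last vowel and add -esh; stems with 2 vowels insert -al- after the first vowel.
So vorbezpol → ravorbezpol.

ravorbezpol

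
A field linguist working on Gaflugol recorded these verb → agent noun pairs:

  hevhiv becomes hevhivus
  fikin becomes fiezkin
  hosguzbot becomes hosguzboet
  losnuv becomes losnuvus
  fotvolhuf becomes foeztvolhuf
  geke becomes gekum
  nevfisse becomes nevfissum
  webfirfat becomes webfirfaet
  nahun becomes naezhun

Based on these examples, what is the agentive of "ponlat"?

ponlaet

losnuv and fotvolhuf both have last vowel 'u' yet inflect differently (losnuvus, foeztvolhuf), so the last vowel is not what conditions the rule; the final letter is.
"ponlat" ends in -t. The stems ending in -t (hosguzbot → hosguzboet, webfirfat → webfirfaet) drop the final letter and add -et.
So ponlat → ponlaet.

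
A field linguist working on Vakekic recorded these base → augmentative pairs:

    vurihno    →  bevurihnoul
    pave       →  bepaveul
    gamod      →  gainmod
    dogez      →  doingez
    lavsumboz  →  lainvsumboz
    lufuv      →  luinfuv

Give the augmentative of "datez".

vurihno and gamod both have last vowel 'o' yet inflect differently (bevurihnoul, gainmod), so the last vowel is not what conditions the rule; whether the stem ends in a vowel or a consonant is.
"datez" ends in a consonant. The stems ending in a consonant (gamod → gainmod, dogez → doingez, lavsumboz → lainvsumboz) insert -in- after the first vowel.
So datez → daintez.

daintez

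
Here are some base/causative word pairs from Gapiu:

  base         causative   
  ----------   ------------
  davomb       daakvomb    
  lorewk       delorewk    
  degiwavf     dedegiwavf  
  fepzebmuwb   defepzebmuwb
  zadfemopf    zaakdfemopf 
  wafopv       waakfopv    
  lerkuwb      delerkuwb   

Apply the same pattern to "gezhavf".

lerkuwb and davomb both end in -b yet inflect differently (delerkuwb, daakvomb), so the final letter is not what conditions the rule; the second-to-last letter is.
"gezhavf" has second-to-last letter 'v'. The one such stem in the data (degiwavf → dedegiwavf) adds the prefix de-, so the same rule applies.
The other pattern: stems whose second-to-last letter is 'm' or 'p' insert -ak- after the first vowel.
So gezhavf → degezhavf.

degezhavf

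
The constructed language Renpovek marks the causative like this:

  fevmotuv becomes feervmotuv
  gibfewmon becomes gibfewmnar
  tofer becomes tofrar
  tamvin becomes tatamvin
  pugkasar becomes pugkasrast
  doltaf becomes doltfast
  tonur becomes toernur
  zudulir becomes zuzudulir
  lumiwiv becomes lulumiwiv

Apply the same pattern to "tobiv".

totobiv

zudulir and tonur both end in -r yet inflect differently (zuzudulir, toernur), so the final letter is not what conditions the rule; the last vowel is.
"tobiv" has last vowel 'i'. The stems whose last vowel is 'i' (lumiwiv → lulumiwiv, zudulir → zuzudulir, tamvin → tatamvin) repeat the first consonant+vowel as a prefix.
So tobiv → totobiv.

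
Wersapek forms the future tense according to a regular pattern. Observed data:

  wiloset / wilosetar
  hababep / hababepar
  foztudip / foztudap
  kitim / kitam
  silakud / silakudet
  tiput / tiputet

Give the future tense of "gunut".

gunutet

hababep and foztudip both end in -p yet inflect differently (hababepar, foztudap), so the final letter is not what conditions the rule; the last vowel is.
"gunut" has last vowel 'u'. The stems whose last vowel is 'u' (silakud → silakudet, tiput → tiputet) add -et.
So gunut → gunutet.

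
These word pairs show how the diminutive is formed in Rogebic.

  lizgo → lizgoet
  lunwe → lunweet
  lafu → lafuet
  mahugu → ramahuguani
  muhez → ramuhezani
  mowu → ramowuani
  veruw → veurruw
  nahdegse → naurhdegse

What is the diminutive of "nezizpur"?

lafu and mahugu both end in -u yet inflect differently (lafuet, ramahuguani), so the final letter is not what conditions the rule; the first letter is.
"nezizpur" begins with n-. The one such stem in the data (nahdegse → naurhdegse) inserts -ur- after the first vowel (as does veruw), so the same rule applies.
So nezizpur → neurzizpur.

neurzizpur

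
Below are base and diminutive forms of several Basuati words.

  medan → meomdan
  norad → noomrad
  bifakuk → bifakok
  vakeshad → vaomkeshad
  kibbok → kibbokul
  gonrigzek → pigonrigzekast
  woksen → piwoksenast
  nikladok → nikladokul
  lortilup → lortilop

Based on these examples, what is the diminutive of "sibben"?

pisibbenast

nikladok and bifakuk both end in -k yet inflect differently (nikladokul, bifakok), so the final letter is not what conditions the rule; the last vowel is.
"sibben" has last vowel 'e'. The stems whose last vowel is 'e' (gonrigzek → pigonrigzekast, woksen → piwoksenast) add pi- … -ast around the stem.
So sibben → pisibbenast.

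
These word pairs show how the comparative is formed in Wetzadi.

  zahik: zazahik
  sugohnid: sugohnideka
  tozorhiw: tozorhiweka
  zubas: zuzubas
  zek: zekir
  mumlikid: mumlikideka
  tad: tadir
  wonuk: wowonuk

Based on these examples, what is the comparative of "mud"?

zek and wonuk both end in -k yet inflect differently (zekir, wowonuk), so the final letter is not what conditions the rule; the number of vowels is.
"mud" has 1 vowel. The stems with 1 vowel (tad → tadir, zek → zekir) add -ir.
The other patterns: stems with 2 vowels repeat the first consonant+vowel as a prefix; stems with 3 vowels add -eka.
So mud → mudir.

mudir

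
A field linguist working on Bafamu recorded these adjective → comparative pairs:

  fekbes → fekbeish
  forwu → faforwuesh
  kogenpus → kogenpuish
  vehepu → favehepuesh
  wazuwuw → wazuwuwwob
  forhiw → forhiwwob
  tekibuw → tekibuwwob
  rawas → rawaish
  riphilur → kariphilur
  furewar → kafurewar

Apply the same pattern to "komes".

"komes" ends in -s. The stems ending in -s (rawas → rawaish, kogenpus → kogenpuish, fekbes → fekbeish) drop the final letter and add -ish.
The other patterns: stems ending in -w double the final consonant and add -ob; stems ending in -r add the prefix ka-; stems ending in -u add fa- … -esh around the stem.
So komes → komeish.

komeish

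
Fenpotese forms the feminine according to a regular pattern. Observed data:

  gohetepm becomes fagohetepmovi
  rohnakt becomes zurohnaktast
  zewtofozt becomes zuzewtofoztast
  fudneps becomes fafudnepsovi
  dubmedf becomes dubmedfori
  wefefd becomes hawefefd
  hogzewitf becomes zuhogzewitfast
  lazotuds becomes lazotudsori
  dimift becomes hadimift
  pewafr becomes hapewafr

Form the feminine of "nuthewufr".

"nuthewufr" has second-to-last letter 'f'. The stems whose second-to-last letter is 'f' (pewafr → hapewafr, wefefd → hawefefd, dimift → hadimift) add the prefix ha-.
So nuthewufr → hanuthewufr.

hanuthewufr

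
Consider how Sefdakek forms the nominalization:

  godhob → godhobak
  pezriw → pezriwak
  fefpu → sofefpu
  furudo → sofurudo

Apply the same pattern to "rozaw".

godhob and furudo both have last vowel 'o' yet inflect differently (godhobak, sofurudo), so the last vowel is not what conditions the rule; whether the stem ends in a vowel or a consonant is.
"rozaw" ends in a consonant. The stems ending in a consonant (godhob → godhobak, pezriw → pezriwak) add -ak.
The other pattern: stems ending in a vowel add the prefix so-.
So rozaw → rozawak.

rozawak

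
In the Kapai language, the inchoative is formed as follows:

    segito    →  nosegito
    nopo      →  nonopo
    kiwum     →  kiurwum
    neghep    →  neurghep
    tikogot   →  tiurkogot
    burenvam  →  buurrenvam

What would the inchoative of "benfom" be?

segito and tikogot both have last vowel 'o' yet inflect differently (nosegito, tiurkogot), so the last vowel is not what conditions the rule; the final letter is.
"benfom" ends in -m. The stems ending in -m (kiwum → kiurwum, burenvam → buurrenvam) insert -ur- after the first vowel.
So benfom → beurnfom.

beurnfom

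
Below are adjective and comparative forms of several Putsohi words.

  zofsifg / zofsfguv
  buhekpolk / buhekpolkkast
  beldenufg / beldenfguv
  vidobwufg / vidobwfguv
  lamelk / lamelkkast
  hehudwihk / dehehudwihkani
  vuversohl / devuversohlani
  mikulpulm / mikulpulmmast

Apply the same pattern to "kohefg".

kohfguv

"kohefg" has second-to-last letter 'f'. The stems whose second-to-last letter is 'f' (beldenufg → beldenfguv, zofsifg → zofsfguv, vidobwufg → vidobwfguv) delete the last vowel and add -uv.
The other patterns: stems whose second-to-last letter is 'l' double the final consonant and add -ast; stems whose second-to-last letter is 'h' add de- … -ani around the stem.
So kohefg → kohfguv.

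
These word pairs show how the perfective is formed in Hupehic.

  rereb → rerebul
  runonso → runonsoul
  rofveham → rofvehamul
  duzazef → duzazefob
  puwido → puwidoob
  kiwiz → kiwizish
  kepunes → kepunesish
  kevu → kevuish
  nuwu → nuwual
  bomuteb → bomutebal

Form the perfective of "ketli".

runonso and puwido both end in -o yet inflect differently (runonsoul, puwidoob), so the final letter is not what conditions the rule; the first letter is.
"ketli" begins with k-. The stems beginning with k- (kiwiz → kiwizish, kepunes → kepunesish, kevu → kevuish) add -ish.
The other patterns: stems beginning with r- add -ul; stems beginning with d- or p- add -ob; stems beginning with b- or n- add -al.
So ketli → ketliish.

ketliish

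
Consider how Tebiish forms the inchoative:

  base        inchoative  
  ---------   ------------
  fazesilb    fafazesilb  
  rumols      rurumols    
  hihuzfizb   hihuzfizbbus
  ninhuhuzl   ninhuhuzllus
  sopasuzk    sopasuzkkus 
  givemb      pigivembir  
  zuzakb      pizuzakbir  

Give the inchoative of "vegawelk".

vevegawelk

fazesilb and hihuzfizb both end in -b yet inflect differently (fafazesilb, hihuzfizbbus), so the final letter is not what conditions the rule; the second-to-last letter is.
"vegawelk" has second-to-last letter 'l'. The stems whose second-to-last letter is 'l' (fazesilb → fafazesilb, rumols → rurumols) repeat the first consonant+vowel as a prefix.
So vegawelk → vevegawelk.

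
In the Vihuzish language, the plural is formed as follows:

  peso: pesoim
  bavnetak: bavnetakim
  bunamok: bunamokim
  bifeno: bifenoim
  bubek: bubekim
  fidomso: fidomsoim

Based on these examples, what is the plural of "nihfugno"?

Every pair shown (peso → pesoim, bavnetak → bavnetakim, bunamok → bunamokim, …) follows the same rule: add -im.
So nihfugno → nihfugnoim.

nihfugnoim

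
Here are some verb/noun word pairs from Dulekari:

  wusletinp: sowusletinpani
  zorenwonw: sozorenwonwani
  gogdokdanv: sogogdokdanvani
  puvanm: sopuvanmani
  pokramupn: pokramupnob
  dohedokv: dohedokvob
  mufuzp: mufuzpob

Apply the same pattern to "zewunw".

sozewunwani

gogdokdanv and dohedokv both end in -v yet inflect differently (sogogdokdanvani, dohedokvob), so the final letter is not what conditions the rule; the second-to-last letter is.
"zewunw" has second-to-last letter 'n'. The stems whose second-to-last letter is 'n' (wusletinp → sowusletinpani, zorenwonw → sozorenwonwani, gogdokdanv → sogogdokdanvani) add so- … -ani around the stem.
So zewunw → sozewunwani.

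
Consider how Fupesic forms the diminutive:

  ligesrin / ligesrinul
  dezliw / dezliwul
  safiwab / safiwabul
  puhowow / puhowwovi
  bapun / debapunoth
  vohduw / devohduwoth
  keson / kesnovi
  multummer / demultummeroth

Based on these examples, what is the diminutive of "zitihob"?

"zitihob" has last vowel 'o'. The stems whose last vowel is 'o' (keson → kesnovi, puhowow → puhowwovi) delete the last vowel and add -ovi.
The other patterns: stems whose last vowel is 'e' or 'u' add de- … -oth around the stem; stems whose last vowel is 'a' or 'i' add -ul.
So zitihob → zitihbovi.

zitihbovi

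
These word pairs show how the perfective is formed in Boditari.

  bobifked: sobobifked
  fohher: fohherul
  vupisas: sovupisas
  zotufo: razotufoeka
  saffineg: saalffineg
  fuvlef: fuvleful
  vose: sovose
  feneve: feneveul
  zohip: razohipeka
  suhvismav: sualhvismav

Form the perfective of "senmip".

"senmip" begins with s-. The stems beginning with s- (suhvismav → sualhvismav, saffineg → saalffineg) insert -al- after the first vowel.
The other patterns: stems beginning with z- add ra- … -eka around the stem; stems beginning with f- add -ul; stems beginning with b- or v- add the prefix so-.
So senmip → sealnmip.

sealnmip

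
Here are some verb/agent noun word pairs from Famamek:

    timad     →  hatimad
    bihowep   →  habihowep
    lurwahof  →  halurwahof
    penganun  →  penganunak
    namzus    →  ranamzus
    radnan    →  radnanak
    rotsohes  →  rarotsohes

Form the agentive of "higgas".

penganun and namzus both have last vowel 'u' yet inflect differently (penganunak, ranamzus), so the last vowel is not what conditions the rule; the final letter is.
"higgas" ends in -s. The stems ending in -s (namzus → ranamzus, rotsohes → rarotsohes) add the prefix ra-.
The other patterns: stems ending in -n add -ak; stems ending in -d, -f or -p add the prefix ha-.
So higgas → rahiggas.

rahiggas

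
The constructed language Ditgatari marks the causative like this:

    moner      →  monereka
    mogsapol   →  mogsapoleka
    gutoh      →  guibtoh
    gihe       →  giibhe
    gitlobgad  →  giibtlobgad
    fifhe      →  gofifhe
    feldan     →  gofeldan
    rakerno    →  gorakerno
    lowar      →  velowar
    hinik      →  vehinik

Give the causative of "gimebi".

giibmebi

gihe and fifhe both end in -e yet inflect differently (giibhe, gofifhe), so the final letter is not what conditions the rule; the first letter is.
"gimebi" begins with g-. The stems beginning with g- (gutoh → guibtoh, gihe → giibhe, gitlobgad → giibtlobgad) insert -ib- after the first vowel.
So gimebi → giibmebi.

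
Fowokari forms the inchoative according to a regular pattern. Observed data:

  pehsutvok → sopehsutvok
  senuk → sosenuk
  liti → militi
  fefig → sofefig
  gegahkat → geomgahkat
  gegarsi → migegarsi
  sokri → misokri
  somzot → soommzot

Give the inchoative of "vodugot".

voomdugot

liti and fefig both have last vowel 'i' yet inflect differently (militi, sofefig), so the last vowel is not what conditions the rule; the final letter is.
"vodugot" ends in -t. The stems ending in -t (somzot → soommzot, gegahkat → geomgahkat) insert -om- after the first vowel.
The other patterns: stems ending in -i add the prefix mi-; stems ending in -g or -k add the prefix so-.
So vodugot → voomdugot.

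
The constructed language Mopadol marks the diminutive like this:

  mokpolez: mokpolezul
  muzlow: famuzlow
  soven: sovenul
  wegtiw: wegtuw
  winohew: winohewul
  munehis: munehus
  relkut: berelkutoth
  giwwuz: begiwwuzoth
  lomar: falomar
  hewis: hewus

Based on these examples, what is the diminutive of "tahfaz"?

fatahfaz

mokpolez and giwwuz both end in -z yet inflect differently (mokpolezul, begiwwuzoth), so the final letter is not what conditions the rule; the last vowel is.
"tahfaz" has last vowel 'a'. The one such stem in the data (lomar → falomar) adds the prefix fa-, so the same rule applies.
The other patterns: stems whose last vowel is 'e' add -ul; stems whose last vowel is 'u' add be- … -oth around the stem; stems whose last vowel is 'i' change the last vowel to 'u'.
So tahfaz → fatahfaz.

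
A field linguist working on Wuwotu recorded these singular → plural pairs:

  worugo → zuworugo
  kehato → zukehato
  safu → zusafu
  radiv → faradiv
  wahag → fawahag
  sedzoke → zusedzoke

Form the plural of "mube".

zumube

wahag and worugo both begin with w- yet inflect differently (fawahag, zuworugo), so the first letter is not what conditions the rule; whether the stem ends in a vowel or a consonant is.
"mube" ends in a vowel. The stems ending in a vowel (sedzoke → zusedzoke, kehato → zukehato, safu → zusafu) add the prefix zu-.
The other pattern: stems ending in a consonant add the prefix fa-.
So mube → zumube.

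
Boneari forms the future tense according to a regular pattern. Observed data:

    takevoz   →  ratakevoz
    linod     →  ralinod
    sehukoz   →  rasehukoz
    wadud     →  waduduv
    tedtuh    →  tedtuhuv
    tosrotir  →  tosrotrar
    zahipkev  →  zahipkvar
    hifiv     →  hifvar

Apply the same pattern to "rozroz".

rarozroz

linod and wadud both end in -d yet inflect differently (ralinod, waduduv), so the final letter is not what conditions the rule; the last vowel is.
"rozroz" has last vowel 'o'. The stems whose last vowel is 'o' (takevoz → ratakevoz, linod → ralinod, sehukoz → rasehukoz) add the prefix ra-.
The other patterns: stems whose last vowel is 'u' add -uv; stems whose last vowel is 'e' or 'i' delete the last vowel and add -ar.
So rozroz → rarozroz.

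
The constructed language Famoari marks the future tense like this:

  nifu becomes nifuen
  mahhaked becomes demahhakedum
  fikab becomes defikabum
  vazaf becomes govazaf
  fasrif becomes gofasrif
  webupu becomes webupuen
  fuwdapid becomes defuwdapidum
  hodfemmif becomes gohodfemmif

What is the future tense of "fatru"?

fatruen

fasrif and fuwdapid both have last vowel 'i' yet inflect differently (gofasrif, defuwdapidum), so the last vowel is not what conditions the rule; the final letter is.
"fatru" ends in -u. The stems ending in -u (webupu → webupuen, nifu → nifuen) add -en.
The other patterns: stems ending in -f add the prefix go-; stems ending in -b or -d add de- … -um around the stem.
So fatru → fatruen.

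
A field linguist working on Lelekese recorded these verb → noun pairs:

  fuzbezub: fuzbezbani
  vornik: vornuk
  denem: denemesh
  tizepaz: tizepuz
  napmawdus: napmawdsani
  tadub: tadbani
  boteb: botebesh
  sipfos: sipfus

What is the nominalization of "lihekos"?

lihekus

boteb and tadub both end in -b yet inflect differently (botebesh, tadbani), so the final letter is not what conditions the rule; the last vowel is.
"lihekos" has last vowel 'o'. The one such stem in the data (sipfos → sipfus) changes the last vowel to 'u' (as do vornik, tizepaz), so the same rule applies.
The other patterns: stems whose last vowel is 'e' add -esh; stems whose last vowel is 'u' delete the last vowel and add -ani.
So lihekos → lihekus.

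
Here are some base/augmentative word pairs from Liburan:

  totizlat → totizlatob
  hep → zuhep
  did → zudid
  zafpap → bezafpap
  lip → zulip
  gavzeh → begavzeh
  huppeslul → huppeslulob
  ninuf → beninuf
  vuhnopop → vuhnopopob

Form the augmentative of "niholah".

niholahob

hep and zafpap both end in -p yet inflect differently (zuhep, bezafpap), so the final letter is not what conditions the rule; the number of vowels is.
"niholah" has 3 vowels. The stems with 3 vowels (huppeslul → huppeslulob, vuhnopop → vuhnopopob, totizlat → totizlatob) add -ob.
So niholah → niholahob.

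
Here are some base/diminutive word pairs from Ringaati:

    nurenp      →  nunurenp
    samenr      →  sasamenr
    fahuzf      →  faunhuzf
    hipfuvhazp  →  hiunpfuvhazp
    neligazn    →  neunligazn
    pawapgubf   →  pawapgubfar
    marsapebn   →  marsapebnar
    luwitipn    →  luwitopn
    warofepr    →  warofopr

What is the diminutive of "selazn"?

seunlazn

nurenp and hipfuvhazp both end in -p yet inflect differently (nunurenp, hiunpfuvhazp), so the final letter is not what conditions the rule; the second-to-last letter is.
"selazn" has second-to-last letter 'z'. The stems whose second-to-last letter is 'z' (fahuzf → faunhuzf, hipfuvhazp → hiunpfuvhazp, neligazn → neunligazn) insert -un- after the first vowel.
The other patterns: stems whose second-to-last letter is 'n' repeat the first consonant+vowel as a prefix; stems whose second-to-last letter is 'b' add -ar; stems whose second-to-last letter is 'p' change the last vowel to 'o'.
So selazn → seunlazn.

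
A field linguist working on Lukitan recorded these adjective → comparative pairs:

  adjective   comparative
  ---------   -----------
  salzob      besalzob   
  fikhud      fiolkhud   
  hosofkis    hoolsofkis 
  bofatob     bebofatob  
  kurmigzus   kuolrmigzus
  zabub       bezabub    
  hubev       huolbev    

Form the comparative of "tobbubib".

zabub and kurmigzus both have last vowel 'u' yet inflect differently (bezabub, kuolrmigzus), so the last vowel is not what conditions the rule; the final letter is.
"tobbubib" ends in -b. The stems ending in -b (zabub → bezabub, salzob → besalzob, bofatob → bebofatob) add the prefix be-.
So tobbubib → betobbubib.

betobbubib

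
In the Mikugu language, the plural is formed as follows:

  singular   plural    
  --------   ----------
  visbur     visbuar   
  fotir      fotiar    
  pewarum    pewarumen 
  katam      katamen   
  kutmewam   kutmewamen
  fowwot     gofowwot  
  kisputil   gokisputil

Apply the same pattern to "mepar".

visbur and pewarum both have last vowel 'u' yet inflect differently (visbuar, pewarumen), so the last vowel is not what conditions the rule; the final letter is.
"mepar" ends in -r. The stems ending in -r (visbur → visbuar, fotir → fotiar) drop the final letter and add -ar.
So mepar → mepaar.

mepaar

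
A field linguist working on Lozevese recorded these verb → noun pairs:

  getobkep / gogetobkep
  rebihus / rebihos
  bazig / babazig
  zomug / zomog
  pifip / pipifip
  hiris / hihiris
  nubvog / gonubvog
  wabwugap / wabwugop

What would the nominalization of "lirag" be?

lirog

"lirag" has last vowel 'a'. The one such stem in the data (wabwugap → wabwugop) changes the last vowel to 'o' (as do rebihus, zomug), so the same rule applies.
The other patterns: stems whose last vowel is 'e' or 'o' add the prefix go-; stems whose last vowel is 'i' repeat the first consonant+vowel as a prefix.
So lirag → lirog.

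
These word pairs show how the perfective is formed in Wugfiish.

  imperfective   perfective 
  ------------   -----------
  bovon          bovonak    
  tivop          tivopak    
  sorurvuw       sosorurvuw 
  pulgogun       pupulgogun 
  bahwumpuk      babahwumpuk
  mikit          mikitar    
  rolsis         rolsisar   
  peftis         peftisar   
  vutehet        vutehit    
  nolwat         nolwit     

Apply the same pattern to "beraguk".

beberaguk

bovon and pulgogun both end in -n yet inflect differently (bovonak, pupulgogun), so the final letter is not what conditions the rule; the last vowel is.
"beraguk" has last vowel 'u'. The stems whose last vowel is 'u' (sorurvuw → sosorurvuw, pulgogun → pupulgogun, bahwumpuk → babahwumpuk) repeat the first consonant+vowel as a prefix.
The other patterns: stems whose last vowel is 'o' add -ak; stems whose last vowel is 'i' add -ar; stems whose last vowel is 'a' or 'e' change the last vowel to 'i'.
So beraguk → beberaguk.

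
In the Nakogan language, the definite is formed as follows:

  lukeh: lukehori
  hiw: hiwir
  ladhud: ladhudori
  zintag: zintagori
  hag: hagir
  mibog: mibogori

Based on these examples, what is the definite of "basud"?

basudori

hag and mibog both end in -g yet inflect differently (hagir, mibogori), so the final letter is not what conditions the rule; the number of vowels is.
"basud" has 2 vowels. The stems with 2 vowels (lukeh → lukehori, ladhud → ladhudori, mibog → mibogori) add -ori.
The other pattern: stems with 1 vowel add -ir.
So basud → basudori.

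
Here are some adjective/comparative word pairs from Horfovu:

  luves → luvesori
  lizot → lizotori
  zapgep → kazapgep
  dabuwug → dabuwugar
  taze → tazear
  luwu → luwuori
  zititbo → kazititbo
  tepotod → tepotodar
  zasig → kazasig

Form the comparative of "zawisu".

zasig and dabuwug both end in -g yet inflect differently (kazasig, dabuwugar), so the final letter is not what conditions the rule; the first letter is.
"zawisu" begins with z-. The stems beginning with z- (zasig → kazasig, zititbo → kazititbo, zapgep → kazapgep) add the prefix ka-.
So zawisu → kazawisu.

kazawisu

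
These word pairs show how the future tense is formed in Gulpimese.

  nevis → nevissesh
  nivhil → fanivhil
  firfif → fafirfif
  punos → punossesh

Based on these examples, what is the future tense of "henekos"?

henekossesh

nevis and firfif both have last vowel 'i' yet inflect differently (nevissesh, fafirfif), so the last vowel is not what conditions the rule; the final letter is.
"henekos" ends in -s. The stems ending in -s (punos → punossesh, nevis → nevissesh) double the final consonant and add -esh.
So henekos → henekossesh.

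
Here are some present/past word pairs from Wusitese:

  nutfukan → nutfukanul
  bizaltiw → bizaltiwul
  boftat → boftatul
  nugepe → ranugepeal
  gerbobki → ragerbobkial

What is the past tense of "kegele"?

rakegeleal

bizaltiw and gerbobki both have last vowel 'i' yet inflect differently (bizaltiwul, ragerbobkial), so the last vowel is not what conditions the rule; whether the stem ends in a vowel or a consonant is.
"kegele" ends in a vowel. The stems ending in a vowel (nugepe → ranugepeal, gerbobki → ragerbobkial) add ra- … -al around the stem.
The other pattern: stems ending in a consonant add -ul.
So kegele → rakegeleal.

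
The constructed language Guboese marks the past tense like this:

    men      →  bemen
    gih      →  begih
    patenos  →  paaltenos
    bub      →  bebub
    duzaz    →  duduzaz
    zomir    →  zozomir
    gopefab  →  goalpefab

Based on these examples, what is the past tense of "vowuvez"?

bub and gopefab both end in -b yet inflect differently (bebub, goalpefab), so the final letter is not what conditions the rule; the number of vowels is.
"vowuvez" has 3 vowels. The stems with 3 vowels (patenos → paaltenos, gopefab → goalpefab) insert -al- after the first vowel.
The other patterns: stems with 1 vowel add the prefix be-; stems with 2 vowels repeat the first consonant+vowel as a prefix.
So vowuvez → voalwuvez.

voalwuvez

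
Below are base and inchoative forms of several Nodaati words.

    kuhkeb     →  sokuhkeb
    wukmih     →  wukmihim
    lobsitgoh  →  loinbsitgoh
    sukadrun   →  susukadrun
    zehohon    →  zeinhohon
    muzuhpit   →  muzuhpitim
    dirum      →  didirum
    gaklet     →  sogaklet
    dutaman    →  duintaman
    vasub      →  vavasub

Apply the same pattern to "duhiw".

"duhiw" has last vowel 'i'. The stems whose last vowel is 'i' (wukmih → wukmihim, muzuhpit → muzuhpitim) add -im.
So duhiw → duhiwim.

duhiwim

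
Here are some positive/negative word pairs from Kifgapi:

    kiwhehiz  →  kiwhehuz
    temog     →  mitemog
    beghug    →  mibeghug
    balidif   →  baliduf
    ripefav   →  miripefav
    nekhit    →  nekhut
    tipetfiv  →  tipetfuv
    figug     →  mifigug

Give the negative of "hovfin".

hovfun

tipetfiv and ripefav both end in -v yet inflect differently (tipetfuv, miripefav), so the final letter is not what conditions the rule; the last vowel is.
"hovfin" has last vowel 'i'. The stems whose last vowel is 'i' (kiwhehiz → kiwhehuz, balidif → baliduf, tipetfiv → tipetfuv) change the last vowel to 'u'.
So hovfin → hovfun.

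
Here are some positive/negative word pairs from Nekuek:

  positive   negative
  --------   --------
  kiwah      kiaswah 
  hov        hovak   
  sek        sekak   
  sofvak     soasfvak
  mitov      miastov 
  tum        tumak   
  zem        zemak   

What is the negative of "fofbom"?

sofvak and sek both end in -k yet inflect differently (soasfvak, sekak), so the final letter is not what conditions the rule; the number of vowels is.
"fofbom" has 2 vowels. The stems with 2 vowels (kiwah → kiaswah, mitov → miastov, sofvak → soasfvak) insert -as- after the first vowel.
So fofbom → foasfbom.

foasfbom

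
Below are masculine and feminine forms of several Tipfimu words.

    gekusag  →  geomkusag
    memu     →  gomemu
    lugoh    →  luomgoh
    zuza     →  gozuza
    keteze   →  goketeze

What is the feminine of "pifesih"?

piomfesih

zuza and gekusag both have last vowel 'a' yet inflect differently (gozuza, geomkusag), so the last vowel is not what conditions the rule; whether the stem ends in a vowel or a consonant is.
"pifesih" ends in a consonant. The stems ending in a consonant (lugoh → luomgoh, gekusag → geomkusag) insert -om- after the first vowel.
The other pattern: stems ending in a vowel add the prefix go-.
So pifesih → piomfesih.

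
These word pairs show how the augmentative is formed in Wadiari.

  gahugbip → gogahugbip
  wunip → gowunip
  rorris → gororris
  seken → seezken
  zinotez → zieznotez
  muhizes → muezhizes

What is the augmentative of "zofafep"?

"zofafep" has last vowel 'e'. The stems whose last vowel is 'e' (muhizes → muezhizes, seken → seezken, zinotez → zieznotez) insert -ez- after the first vowel.
The other pattern: stems whose last vowel is 'i' add the prefix go-.
So zofafep → zoezfafep.

zoezfafep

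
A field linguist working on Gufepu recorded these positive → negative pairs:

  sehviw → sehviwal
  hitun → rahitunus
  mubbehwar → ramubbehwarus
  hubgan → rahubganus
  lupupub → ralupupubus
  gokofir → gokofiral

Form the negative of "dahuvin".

dahuvinal

gokofir and mubbehwar both end in -r yet inflect differently (gokofiral, ramubbehwarus), so the final letter is not what conditions the rule; the last vowel is.
"dahuvin" has last vowel 'i'. The stems whose last vowel is 'i' (sehviw → sehviwal, gokofir → gokofiral) add -al.
The other pattern: stems whose last vowel is 'a' or 'u' add ra- … -us around the stem.
So dahuvin → dahuvinal.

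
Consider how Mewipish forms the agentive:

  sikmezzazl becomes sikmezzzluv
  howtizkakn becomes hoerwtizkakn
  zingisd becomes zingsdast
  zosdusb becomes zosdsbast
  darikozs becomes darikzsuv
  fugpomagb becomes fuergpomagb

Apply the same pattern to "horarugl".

zosdusb and fugpomagb both end in -b yet inflect differently (zosdsbast, fuergpomagb), so the final letter is not what conditions the rule; the second-to-last letter is.
"horarugl" has second-to-last letter 'g'. The one such stem in the data (fugpomagb → fuergpomagb) inserts -er- after the first vowel (as does howtizkakn), so the same rule applies.
So horarugl → hoerrarugl.

hoerrarugl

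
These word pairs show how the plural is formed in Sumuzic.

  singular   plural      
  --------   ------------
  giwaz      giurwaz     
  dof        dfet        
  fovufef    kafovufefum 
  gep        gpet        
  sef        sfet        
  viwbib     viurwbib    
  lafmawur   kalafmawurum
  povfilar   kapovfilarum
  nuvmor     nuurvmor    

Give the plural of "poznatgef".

kapoznatgefum

nuvmor and povfilar both end in -r yet inflect differently (nuurvmor, kapovfilarum), so the final letter is not what conditions the rule; the number of vowels is.
"poznatgef" has 3 vowels. The stems with 3 vowels (povfilar → kapovfilarum, lafmawur → kalafmawurum, fovufef → kafovufefum) add ka- … -um around the stem.
So poznatgef → kapoznatgefum.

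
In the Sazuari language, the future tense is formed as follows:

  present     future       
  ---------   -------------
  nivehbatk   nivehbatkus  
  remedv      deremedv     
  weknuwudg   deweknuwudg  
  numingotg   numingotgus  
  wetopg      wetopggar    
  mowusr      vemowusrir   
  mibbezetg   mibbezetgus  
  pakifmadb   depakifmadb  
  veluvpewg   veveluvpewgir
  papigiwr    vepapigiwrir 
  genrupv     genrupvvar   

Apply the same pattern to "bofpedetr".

bofpedetrus

numingotg and veluvpewg both end in -g yet inflect differently (numingotgus, veveluvpewgir), so the final letter is not what conditions the rule; the second-to-last letter is.
"bofpedetr" has second-to-last letter 't'. The stems whose second-to-last letter is 't' (nivehbatk → nivehbatkus, numingotg → numingotgus, mibbezetg → mibbezetgus) add -us.
So bofpedetr → bofpedetrus.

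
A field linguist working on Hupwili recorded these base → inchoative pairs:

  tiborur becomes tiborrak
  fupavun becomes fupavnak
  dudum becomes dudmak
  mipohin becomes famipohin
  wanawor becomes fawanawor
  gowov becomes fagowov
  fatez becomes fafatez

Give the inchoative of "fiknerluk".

fupavun and mipohin both end in -n yet inflect differently (fupavnak, famipohin), so the final letter is not what conditions the rule; the last vowel is.
"fiknerluk" has last vowel 'u'. The stems whose last vowel is 'u' (tiborur → tiborrak, fupavun → fupavnak, dudum → dudmak) delete the last vowel and add -ak.
So fiknerluk → fiknerlkak.

fiknerlkak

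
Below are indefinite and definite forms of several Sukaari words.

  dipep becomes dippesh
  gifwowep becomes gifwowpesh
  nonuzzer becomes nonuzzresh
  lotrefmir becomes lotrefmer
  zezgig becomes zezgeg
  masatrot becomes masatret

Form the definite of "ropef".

ropfesh

"ropef" has last vowel 'e'. The stems whose last vowel is 'e' (dipep → dippesh, gifwowep → gifwowpesh, nonuzzer → nonuzzresh) delete the last vowel and add -esh.
The other pattern: stems whose last vowel is 'i' or 'o' change the last vowel to 'e'.
So ropef → ropfesh.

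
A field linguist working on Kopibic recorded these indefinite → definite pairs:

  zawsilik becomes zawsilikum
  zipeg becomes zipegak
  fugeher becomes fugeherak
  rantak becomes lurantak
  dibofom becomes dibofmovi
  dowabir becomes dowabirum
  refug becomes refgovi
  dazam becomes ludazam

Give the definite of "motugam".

zipeg and refug both end in -g yet inflect differently (zipegak, refgovi), so the final letter is not what conditions the rule; the last vowel is.
"motugam" has last vowel 'a'. The stems whose last vowel is 'a' (rantak → lurantak, dazam → ludazam) add the prefix lu-.
So motugam → lumotugam.

lumotugam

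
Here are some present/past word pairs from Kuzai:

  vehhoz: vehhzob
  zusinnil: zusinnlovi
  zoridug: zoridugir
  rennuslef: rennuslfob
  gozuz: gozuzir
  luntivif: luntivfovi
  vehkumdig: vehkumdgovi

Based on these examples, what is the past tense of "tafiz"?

luntivif and rennuslef both end in -f yet inflect differently (luntivfovi, rennuslfob), so the final letter is not what conditions the rule; the last vowel is.
"tafiz" has last vowel 'i'. The stems whose last vowel is 'i' (luntivif → luntivfovi, vehkumdig → vehkumdgovi, zusinnil → zusinnlovi) delete the last vowel and add -ovi.
The other patterns: stems whose last vowel is 'e' or 'o' delete the last vowel and add -ob; stems whose last vowel is 'u' add -ir.
So tafiz → tafzovi.

tafzovi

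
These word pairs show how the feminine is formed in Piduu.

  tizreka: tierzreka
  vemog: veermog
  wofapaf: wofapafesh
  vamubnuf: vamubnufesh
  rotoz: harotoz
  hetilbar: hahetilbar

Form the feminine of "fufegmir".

tizreka and wofapaf both have last vowel 'a' yet inflect differently (tierzreka, wofapafesh), so the last vowel is not what conditions the rule; the final letter is.
"fufegmir" ends in -r. The one such stem in the data (hetilbar → hahetilbar) adds the prefix ha-, so the same rule applies.
So fufegmir → hafufegmir.

hafufegmir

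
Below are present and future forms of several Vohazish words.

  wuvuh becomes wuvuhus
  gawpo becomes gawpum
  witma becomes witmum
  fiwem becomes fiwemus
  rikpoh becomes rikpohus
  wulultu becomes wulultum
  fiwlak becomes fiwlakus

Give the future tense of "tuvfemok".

tuvfemokus

witma and fiwlak both have last vowel 'a' yet inflect differently (witmum, fiwlakus), so the last vowel is not what conditions the rule; whether the stem ends in a vowel or a consonant is.
"tuvfemok" ends in a consonant. The stems ending in a consonant (fiwlak → fiwlakus, rikpoh → rikpohus, fiwem → fiwemus) add -us.
The other pattern: stems ending in a vowel drop the final letter and add -um.
So tuvfemok → tuvfemokus.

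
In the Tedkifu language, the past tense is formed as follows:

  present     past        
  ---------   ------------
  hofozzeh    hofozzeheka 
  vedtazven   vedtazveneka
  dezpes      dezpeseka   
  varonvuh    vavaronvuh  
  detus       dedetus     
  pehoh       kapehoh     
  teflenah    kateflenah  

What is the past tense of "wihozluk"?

hofozzeh and varonvuh both end in -h yet inflect differently (hofozzeheka, vavaronvuh), so the final letter is not what conditions the rule; the last vowel is.
"wihozluk" has last vowel 'u'. The stems whose last vowel is 'u' (varonvuh → vavaronvuh, detus → dedetus) repeat the first consonant+vowel as a prefix.
So wihozluk → wiwihozluk.

wiwihozluk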